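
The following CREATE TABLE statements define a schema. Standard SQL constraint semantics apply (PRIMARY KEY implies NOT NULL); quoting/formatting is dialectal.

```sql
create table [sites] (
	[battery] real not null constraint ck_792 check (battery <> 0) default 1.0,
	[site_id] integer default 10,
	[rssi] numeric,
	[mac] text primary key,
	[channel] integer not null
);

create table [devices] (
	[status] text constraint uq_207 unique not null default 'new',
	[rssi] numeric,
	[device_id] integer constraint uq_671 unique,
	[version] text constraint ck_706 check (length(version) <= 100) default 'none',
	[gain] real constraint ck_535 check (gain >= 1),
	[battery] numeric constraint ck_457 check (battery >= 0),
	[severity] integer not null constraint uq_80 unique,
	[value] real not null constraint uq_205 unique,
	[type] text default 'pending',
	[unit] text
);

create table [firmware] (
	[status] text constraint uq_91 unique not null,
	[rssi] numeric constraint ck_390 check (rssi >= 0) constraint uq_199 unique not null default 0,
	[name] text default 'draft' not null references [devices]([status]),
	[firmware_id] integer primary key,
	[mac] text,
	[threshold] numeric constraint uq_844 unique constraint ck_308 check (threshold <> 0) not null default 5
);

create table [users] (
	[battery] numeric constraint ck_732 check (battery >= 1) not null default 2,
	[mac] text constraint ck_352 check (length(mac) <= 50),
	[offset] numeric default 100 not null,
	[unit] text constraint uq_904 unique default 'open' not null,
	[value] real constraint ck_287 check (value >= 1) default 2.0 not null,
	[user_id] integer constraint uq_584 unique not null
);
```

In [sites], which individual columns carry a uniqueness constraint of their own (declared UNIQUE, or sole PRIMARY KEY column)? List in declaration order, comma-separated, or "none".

- battery: no UNIQUE or single-column PK constraint.
- site_id: no UNIQUE or single-column PK constraint.
- rssi: no UNIQUE or single-column PK constraint.
- mac: single-column PRIMARY KEY → unique.
- channel: no UNIQUE or single-column PK constraint.

mac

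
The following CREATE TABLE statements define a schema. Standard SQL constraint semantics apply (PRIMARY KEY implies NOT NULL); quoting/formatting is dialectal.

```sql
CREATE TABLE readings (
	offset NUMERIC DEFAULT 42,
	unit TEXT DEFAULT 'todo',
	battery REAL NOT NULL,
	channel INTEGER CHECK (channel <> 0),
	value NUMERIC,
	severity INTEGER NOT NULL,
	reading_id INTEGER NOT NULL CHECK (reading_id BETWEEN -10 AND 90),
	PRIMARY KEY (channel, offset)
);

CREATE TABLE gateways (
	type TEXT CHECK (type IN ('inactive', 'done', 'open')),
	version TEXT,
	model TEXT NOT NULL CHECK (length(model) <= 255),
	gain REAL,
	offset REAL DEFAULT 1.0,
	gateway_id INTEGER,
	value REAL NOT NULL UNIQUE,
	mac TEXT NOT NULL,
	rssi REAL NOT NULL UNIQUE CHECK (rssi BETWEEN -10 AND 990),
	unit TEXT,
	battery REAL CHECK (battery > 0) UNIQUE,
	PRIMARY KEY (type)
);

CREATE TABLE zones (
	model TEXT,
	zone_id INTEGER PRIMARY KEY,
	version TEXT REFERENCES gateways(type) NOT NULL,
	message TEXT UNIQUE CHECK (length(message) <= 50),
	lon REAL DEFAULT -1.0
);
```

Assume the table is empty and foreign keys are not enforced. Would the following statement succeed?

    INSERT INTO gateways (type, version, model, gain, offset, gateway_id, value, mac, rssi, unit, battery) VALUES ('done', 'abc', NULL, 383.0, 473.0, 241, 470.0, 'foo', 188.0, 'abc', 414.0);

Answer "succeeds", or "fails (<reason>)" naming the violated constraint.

model is explicitly set to NULL, but model is declared NOT NULL.

fails (NOT NULL on model)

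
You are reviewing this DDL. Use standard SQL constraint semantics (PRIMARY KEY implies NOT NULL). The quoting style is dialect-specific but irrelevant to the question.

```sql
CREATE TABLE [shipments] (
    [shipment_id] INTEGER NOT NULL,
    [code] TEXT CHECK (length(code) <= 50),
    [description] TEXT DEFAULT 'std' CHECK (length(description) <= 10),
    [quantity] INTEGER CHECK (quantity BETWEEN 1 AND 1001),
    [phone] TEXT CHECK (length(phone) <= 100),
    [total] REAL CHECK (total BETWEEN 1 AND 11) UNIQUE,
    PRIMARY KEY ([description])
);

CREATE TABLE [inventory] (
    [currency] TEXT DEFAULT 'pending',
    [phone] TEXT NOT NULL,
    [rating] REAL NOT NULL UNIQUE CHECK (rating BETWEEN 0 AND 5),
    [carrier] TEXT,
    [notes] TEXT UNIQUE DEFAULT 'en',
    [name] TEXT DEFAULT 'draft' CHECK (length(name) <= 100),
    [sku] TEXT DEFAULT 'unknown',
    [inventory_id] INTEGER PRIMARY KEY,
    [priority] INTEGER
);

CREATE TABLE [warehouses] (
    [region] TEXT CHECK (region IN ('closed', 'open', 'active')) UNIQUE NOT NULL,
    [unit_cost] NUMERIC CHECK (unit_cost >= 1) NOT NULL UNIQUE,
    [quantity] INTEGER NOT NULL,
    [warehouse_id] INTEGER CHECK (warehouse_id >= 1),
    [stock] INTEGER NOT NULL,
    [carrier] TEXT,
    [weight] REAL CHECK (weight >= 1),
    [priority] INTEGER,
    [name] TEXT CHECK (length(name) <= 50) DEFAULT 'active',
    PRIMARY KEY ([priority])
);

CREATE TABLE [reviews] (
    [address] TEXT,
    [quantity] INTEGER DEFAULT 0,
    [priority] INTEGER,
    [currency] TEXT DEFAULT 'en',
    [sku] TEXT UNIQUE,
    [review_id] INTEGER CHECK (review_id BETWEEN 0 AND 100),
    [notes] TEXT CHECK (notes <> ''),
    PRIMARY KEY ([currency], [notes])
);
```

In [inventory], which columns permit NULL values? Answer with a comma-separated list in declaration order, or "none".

currency, carrier, notes, name, sku, priority

- currency: DEFAULT only fills an omitted column; an explicit NULL is still allowed → nullable.
- phone: declared NOT NULL → not nullable.
- rating: declared NOT NULL → not nullable.
- carrier: no NOT NULL constraint applies → nullable.
- notes: UNIQUE does not imply NOT NULL → nullable.
- name: CHECK does not forbid NULL (a CHECK constraint passes when its expression is NULL) → nullable.
- sku: DEFAULT only fills an omitted column; an explicit NULL is still allowed → nullable.
- inventory_id: part of the PRIMARY KEY, which implies NOT NULL → not nullable.
- priority: no NOT NULL constraint applies → nullable.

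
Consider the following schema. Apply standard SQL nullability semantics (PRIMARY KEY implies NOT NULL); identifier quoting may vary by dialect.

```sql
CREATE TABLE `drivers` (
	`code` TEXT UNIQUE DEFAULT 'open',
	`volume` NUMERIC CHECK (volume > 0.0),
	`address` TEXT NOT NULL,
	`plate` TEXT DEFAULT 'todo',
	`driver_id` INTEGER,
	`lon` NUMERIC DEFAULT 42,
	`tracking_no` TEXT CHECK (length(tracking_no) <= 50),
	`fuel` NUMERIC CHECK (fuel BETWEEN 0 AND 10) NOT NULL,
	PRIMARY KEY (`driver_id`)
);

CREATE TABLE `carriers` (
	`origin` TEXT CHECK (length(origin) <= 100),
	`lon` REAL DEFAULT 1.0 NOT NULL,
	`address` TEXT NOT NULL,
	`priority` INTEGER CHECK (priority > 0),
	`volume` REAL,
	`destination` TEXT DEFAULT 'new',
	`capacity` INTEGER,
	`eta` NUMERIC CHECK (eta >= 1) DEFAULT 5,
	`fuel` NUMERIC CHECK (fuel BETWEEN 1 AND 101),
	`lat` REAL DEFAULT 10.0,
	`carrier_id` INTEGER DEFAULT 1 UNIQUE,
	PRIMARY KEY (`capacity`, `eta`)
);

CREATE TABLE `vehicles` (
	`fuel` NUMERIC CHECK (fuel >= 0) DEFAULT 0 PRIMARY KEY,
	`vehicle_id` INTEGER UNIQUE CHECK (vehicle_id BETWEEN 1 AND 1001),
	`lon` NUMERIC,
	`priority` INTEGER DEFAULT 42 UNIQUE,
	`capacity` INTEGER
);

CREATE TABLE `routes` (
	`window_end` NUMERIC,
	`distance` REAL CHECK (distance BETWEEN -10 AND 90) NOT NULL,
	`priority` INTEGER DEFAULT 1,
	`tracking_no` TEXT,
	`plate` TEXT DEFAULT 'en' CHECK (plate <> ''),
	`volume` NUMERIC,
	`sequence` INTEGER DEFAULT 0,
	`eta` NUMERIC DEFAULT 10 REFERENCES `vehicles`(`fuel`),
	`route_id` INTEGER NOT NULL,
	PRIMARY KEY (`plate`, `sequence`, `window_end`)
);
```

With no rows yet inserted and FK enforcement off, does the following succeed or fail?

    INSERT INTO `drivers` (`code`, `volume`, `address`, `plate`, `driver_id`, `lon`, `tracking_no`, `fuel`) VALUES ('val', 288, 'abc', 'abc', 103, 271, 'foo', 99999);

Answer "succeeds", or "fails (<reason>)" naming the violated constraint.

The value 99999 for fuel violates CHECK (fuel BETWEEN 0 AND 10).

fails (CHECK on fuel)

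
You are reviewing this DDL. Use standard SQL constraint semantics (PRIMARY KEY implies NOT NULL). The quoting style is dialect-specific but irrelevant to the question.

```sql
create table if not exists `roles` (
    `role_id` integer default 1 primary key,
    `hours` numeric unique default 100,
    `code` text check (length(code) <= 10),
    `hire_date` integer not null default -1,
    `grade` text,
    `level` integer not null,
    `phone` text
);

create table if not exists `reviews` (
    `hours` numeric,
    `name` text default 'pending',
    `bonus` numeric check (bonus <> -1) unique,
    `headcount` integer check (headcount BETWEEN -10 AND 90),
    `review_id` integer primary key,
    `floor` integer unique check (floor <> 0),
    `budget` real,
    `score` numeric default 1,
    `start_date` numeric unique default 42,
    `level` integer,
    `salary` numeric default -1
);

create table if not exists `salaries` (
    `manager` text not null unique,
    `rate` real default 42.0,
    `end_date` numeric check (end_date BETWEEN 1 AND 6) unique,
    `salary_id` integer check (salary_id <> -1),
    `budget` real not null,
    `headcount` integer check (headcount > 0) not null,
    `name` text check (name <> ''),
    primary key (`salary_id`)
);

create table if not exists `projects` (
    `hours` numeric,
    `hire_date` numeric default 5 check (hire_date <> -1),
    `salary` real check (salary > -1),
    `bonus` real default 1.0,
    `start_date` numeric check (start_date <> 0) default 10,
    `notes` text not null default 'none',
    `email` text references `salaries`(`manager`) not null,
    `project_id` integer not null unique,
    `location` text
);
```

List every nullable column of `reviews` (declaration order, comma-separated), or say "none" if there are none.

- hours: no NOT NULL constraint applies → nullable.
- name: DEFAULT only fills an omitted column; an explicit NULL is still allowed → nullable.
- bonus: CHECK does not forbid NULL (a CHECK constraint passes when its expression is NULL) → nullable.
- headcount: CHECK does not forbid NULL (a CHECK constraint passes when its expression is NULL) → nullable.
- review_id: part of the PRIMARY KEY, which implies NOT NULL → not nullable.
- floor: CHECK does not forbid NULL (a CHECK constraint passes when its expression is NULL) → nullable.
- budget: no NOT NULL constraint applies → nullable.
- score: DEFAULT only fills an omitted column; an explicit NULL is still allowed → nullable.
- start_date: UNIQUE does not imply NOT NULL → nullable.
- level: no NOT NULL constraint applies → nullable.
- salary: DEFAULT only fills an omitted column; an explicit NULL is still allowed → nullable.

hours, name, bonus, headcount, floor, budget, score, start_date, level, salary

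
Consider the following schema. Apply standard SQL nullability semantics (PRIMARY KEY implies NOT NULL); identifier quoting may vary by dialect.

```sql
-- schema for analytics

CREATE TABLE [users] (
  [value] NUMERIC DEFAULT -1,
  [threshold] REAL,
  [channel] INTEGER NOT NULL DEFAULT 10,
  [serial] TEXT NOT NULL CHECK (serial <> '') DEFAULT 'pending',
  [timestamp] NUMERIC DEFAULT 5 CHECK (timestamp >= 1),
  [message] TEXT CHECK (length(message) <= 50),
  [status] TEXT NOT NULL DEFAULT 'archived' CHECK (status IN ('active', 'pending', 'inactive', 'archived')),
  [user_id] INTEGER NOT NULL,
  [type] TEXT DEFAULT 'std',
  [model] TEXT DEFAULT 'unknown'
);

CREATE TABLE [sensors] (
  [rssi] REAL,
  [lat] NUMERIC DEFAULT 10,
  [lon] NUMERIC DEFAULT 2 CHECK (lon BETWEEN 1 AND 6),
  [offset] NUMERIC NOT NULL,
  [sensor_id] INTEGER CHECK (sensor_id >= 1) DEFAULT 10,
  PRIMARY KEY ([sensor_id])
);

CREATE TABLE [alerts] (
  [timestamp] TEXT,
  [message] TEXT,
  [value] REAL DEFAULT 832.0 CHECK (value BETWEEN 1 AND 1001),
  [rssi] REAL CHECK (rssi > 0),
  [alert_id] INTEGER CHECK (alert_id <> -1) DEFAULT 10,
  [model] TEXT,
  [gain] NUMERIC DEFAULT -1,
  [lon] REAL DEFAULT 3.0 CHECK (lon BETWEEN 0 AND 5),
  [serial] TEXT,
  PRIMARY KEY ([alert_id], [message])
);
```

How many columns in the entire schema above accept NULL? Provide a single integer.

users: 6 nullable (value, threshold, timestamp, message, type, model — PK none and explicit NOT NULL columns excluded).
sensors: 3 nullable (rssi, lat, lon — PK (sensor_id) and explicit NOT NULL columns excluded).
alerts: 7 nullable (timestamp, value, rssi, model, gain, lon, serial — PK (alert_id, message) and explicit NOT NULL columns excluded).
Total: 6 + 3 + 7 = 16.

16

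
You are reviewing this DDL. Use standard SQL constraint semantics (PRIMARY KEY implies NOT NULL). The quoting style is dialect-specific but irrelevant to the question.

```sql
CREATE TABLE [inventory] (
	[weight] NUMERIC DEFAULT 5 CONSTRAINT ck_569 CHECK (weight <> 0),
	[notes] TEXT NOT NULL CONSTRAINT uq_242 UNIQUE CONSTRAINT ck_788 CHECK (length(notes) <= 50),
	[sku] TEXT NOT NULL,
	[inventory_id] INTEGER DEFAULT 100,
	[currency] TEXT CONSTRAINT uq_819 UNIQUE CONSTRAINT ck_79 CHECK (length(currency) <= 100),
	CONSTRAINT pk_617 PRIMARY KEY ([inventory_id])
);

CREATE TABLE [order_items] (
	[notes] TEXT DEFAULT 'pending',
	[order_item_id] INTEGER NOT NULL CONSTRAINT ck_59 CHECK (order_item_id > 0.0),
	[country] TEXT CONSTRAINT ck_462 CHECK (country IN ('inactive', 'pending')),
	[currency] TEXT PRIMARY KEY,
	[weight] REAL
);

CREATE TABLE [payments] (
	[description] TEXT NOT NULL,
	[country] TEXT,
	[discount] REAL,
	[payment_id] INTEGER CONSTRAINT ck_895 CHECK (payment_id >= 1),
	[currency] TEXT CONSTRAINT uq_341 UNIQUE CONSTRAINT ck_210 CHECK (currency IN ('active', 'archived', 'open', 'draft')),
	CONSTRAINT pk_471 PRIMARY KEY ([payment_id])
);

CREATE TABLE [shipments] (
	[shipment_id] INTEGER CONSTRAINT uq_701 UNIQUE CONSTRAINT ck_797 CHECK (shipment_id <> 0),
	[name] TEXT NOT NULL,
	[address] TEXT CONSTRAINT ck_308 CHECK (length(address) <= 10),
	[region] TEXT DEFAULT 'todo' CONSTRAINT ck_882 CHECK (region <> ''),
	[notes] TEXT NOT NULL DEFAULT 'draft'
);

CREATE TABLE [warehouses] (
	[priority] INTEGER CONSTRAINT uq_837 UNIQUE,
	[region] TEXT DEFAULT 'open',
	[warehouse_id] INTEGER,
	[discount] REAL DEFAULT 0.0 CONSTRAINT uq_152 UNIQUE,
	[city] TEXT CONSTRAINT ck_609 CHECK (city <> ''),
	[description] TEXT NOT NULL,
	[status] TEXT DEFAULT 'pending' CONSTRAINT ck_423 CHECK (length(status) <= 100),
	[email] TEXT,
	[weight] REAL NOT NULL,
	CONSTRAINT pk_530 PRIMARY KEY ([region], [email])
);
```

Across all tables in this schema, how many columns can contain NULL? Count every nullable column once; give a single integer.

16

inventory: 2 nullable (weight, currency — PK (inventory_id) and explicit NOT NULL columns excluded).
order_items: 3 nullable (notes, country, weight — PK (currency) and explicit NOT NULL columns excluded).
payments: 3 nullable (country, discount, currency — PK (payment_id) and explicit NOT NULL columns excluded).
shipments: 3 nullable (shipment_id, address, region — PK none and explicit NOT NULL columns excluded).
warehouses: 5 nullable (priority, warehouse_id, discount, city, status — PK (region, email) and explicit NOT NULL columns excluded).
Total: 2 + 3 + 3 + 3 + 5 = 16.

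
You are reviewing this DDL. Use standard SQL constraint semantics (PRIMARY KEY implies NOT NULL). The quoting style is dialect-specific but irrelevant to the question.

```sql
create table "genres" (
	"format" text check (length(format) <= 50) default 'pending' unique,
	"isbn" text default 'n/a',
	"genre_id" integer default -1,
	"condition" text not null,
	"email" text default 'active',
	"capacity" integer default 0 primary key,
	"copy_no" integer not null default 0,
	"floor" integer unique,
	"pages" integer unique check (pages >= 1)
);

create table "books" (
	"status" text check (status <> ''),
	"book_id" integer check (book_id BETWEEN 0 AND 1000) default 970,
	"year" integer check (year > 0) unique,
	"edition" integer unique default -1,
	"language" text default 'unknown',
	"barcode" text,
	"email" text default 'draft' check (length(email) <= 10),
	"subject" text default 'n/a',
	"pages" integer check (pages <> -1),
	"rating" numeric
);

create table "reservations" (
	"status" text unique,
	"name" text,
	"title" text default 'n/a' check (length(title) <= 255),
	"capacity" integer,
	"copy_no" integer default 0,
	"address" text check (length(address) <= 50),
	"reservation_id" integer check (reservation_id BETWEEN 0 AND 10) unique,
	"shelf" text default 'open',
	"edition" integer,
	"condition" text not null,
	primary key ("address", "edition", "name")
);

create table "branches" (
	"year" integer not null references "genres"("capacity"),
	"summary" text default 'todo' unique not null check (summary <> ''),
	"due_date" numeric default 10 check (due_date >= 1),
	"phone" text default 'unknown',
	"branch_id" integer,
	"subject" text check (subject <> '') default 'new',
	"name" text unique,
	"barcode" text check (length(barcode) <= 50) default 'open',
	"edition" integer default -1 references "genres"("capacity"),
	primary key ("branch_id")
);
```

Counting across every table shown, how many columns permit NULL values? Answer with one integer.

genres: 6 nullable (format, isbn, genre_id, email, floor, pages — PK (capacity) and explicit NOT NULL columns excluded).
books: 10 nullable (status, book_id, year, edition, language, barcode, email, subject, pages, rating — PK none and explicit NOT NULL columns excluded).
reservations: 6 nullable (status, title, capacity, copy_no, reservation_id, shelf — PK (address, edition, name) and explicit NOT NULL columns excluded).
branches: 6 nullable (due_date, phone, subject, name, barcode, edition — PK (branch_id) and explicit NOT NULL columns excluded).
Total: 6 + 10 + 6 + 6 = 28.

28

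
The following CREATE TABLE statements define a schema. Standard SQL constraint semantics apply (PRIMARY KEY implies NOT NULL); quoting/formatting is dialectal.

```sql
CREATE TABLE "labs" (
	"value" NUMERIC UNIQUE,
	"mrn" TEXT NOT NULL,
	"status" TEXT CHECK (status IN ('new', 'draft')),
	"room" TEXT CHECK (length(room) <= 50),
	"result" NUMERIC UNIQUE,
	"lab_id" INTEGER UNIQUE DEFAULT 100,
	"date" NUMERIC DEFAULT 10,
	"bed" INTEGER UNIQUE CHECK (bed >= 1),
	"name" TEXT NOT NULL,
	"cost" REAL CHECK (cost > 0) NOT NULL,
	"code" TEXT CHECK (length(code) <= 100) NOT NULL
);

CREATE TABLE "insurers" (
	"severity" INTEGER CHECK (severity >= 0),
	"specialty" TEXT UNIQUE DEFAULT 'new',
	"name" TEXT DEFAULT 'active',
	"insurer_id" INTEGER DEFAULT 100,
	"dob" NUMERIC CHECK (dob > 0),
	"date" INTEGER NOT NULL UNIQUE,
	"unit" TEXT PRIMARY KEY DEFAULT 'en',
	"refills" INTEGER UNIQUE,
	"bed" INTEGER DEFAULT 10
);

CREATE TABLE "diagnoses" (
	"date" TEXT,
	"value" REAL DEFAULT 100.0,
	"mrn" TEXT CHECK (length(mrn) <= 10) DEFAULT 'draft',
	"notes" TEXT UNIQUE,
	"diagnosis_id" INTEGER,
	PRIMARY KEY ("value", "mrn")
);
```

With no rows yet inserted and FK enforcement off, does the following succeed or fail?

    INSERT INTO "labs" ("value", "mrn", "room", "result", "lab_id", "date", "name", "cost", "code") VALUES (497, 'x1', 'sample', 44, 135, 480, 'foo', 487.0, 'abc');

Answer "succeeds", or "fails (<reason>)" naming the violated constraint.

succeeds

NOT NULL columns: code is supplied; cost is supplied; mrn is supplied; name is supplied.
CHECK constraints: 'sample' satisfies (length(room) <= 50); 487.0 satisfies (cost > 0); 'abc' satisfies (length(code) <= 100).
No constraint is violated.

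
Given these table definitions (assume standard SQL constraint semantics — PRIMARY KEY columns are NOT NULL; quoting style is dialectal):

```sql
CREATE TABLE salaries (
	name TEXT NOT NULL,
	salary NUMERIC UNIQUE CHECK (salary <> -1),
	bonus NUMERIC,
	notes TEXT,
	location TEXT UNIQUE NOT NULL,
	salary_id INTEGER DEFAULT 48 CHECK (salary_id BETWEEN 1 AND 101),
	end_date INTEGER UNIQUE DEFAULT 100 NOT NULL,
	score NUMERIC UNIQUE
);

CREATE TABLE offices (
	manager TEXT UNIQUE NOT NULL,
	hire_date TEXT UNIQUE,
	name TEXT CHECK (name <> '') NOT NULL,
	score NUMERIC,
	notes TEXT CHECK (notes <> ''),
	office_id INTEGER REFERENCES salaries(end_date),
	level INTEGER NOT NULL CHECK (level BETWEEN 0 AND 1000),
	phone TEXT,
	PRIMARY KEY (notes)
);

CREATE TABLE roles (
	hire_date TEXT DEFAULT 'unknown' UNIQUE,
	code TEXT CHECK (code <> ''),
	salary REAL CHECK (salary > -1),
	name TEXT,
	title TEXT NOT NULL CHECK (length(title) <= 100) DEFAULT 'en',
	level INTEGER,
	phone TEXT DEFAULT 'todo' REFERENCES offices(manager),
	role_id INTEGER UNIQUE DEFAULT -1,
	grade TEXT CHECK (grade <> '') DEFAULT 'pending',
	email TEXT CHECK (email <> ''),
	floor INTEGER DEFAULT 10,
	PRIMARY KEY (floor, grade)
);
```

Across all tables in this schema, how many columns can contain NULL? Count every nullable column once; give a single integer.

salaries: 5 nullable (salary, bonus, notes, salary_id, score — PK none and explicit NOT NULL columns excluded).
offices: 4 nullable (hire_date, score, office_id, phone — PK (notes) and explicit NOT NULL columns excluded).
roles: 8 nullable (hire_date, code, salary, name, level, phone, role_id, email — PK (floor, grade) and explicit NOT NULL columns excluded).
Total: 5 + 4 + 8 = 17.

17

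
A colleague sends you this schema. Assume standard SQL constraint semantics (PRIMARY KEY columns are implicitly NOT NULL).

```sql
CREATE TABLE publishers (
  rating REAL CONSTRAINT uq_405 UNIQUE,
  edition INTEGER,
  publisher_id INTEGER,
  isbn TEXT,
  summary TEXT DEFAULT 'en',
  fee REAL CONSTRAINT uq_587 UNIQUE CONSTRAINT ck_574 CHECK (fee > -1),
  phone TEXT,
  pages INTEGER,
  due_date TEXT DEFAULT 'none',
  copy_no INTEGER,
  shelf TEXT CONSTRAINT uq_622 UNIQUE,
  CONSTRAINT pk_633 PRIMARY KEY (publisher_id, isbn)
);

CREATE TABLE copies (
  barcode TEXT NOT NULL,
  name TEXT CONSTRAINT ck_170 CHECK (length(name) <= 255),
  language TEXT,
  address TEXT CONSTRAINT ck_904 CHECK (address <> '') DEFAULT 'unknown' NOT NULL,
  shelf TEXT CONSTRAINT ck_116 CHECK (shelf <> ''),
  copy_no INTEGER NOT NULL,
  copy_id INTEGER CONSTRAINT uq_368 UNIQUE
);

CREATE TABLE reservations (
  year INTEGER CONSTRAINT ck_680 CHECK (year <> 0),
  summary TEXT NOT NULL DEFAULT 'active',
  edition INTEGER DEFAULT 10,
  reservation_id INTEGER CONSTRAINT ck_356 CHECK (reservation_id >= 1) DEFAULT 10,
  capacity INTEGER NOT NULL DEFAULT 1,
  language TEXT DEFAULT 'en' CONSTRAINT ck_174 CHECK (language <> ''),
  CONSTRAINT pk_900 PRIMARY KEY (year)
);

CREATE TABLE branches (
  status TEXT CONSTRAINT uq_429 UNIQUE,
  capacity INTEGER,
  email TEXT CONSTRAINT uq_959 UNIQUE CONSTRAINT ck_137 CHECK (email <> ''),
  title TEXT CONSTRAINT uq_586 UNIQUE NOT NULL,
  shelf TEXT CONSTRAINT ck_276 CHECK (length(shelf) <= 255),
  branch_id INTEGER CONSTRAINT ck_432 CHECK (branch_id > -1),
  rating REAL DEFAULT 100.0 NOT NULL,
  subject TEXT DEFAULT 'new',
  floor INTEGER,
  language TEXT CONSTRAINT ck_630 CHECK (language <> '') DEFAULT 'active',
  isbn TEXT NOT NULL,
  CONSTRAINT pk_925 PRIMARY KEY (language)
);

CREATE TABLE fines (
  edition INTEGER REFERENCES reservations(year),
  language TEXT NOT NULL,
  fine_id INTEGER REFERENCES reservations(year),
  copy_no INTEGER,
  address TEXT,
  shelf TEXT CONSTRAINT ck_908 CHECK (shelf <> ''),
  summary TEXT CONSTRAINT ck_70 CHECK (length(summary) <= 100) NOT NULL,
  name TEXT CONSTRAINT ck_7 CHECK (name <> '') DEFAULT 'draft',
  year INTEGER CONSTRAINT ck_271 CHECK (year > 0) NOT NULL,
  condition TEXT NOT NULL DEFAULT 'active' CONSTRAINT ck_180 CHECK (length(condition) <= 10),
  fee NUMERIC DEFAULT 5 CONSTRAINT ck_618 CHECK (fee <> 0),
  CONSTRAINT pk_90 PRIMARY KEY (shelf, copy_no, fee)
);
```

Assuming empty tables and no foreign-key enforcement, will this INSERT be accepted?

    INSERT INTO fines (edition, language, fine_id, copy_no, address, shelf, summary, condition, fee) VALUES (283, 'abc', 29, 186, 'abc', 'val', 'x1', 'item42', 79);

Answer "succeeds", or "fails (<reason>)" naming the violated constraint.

year is omitted from the column list and has no DEFAULT, so it would receive NULL.
But year is declared NOT NULL.

fails (NOT NULL on year)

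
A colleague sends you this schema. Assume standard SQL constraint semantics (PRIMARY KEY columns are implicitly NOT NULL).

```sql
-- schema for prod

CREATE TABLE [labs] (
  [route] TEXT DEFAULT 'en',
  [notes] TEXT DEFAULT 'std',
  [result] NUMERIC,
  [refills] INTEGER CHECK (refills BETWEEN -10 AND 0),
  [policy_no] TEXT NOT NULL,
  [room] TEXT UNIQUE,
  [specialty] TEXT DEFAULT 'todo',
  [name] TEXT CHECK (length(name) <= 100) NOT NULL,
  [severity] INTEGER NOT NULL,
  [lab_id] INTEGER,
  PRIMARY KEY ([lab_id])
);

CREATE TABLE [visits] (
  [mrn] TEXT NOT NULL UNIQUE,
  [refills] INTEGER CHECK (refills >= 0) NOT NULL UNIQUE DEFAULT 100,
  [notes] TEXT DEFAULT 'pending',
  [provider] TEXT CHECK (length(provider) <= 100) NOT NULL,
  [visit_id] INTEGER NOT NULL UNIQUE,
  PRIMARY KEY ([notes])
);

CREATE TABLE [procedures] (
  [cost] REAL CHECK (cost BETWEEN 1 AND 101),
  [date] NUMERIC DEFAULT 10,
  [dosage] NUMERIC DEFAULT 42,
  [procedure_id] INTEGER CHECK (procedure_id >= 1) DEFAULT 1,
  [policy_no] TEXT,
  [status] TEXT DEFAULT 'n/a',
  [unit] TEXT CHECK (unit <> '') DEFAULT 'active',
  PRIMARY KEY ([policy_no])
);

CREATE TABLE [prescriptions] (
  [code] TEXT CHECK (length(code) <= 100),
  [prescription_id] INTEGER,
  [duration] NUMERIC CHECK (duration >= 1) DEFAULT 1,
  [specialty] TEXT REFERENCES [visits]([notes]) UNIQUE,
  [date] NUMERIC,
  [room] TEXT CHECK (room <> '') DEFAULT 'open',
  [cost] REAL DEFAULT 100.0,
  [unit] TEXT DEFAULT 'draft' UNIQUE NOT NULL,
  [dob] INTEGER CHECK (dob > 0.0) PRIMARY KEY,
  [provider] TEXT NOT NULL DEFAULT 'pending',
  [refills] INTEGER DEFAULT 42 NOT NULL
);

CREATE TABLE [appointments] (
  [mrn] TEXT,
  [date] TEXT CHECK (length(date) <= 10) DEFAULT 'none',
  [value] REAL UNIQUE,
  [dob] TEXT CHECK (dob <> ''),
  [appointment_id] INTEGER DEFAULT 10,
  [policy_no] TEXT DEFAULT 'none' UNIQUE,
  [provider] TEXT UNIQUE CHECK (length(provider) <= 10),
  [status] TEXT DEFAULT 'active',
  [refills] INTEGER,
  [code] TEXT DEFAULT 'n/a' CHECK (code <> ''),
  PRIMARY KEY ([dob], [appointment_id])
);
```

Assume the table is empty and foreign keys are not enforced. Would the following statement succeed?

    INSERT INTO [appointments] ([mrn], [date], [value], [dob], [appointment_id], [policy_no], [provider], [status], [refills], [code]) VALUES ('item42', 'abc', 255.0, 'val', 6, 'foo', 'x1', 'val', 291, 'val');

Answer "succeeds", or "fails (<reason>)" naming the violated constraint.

NOT NULL columns: appointment_id is supplied; dob is supplied.
CHECK constraints: 'abc' satisfies (length(date) <= 10); 'val' satisfies (dob <> ''); 'x1' satisfies (length(provider) <= 10); 'val' satisfies (code <> '').
No constraint is violated.

succeeds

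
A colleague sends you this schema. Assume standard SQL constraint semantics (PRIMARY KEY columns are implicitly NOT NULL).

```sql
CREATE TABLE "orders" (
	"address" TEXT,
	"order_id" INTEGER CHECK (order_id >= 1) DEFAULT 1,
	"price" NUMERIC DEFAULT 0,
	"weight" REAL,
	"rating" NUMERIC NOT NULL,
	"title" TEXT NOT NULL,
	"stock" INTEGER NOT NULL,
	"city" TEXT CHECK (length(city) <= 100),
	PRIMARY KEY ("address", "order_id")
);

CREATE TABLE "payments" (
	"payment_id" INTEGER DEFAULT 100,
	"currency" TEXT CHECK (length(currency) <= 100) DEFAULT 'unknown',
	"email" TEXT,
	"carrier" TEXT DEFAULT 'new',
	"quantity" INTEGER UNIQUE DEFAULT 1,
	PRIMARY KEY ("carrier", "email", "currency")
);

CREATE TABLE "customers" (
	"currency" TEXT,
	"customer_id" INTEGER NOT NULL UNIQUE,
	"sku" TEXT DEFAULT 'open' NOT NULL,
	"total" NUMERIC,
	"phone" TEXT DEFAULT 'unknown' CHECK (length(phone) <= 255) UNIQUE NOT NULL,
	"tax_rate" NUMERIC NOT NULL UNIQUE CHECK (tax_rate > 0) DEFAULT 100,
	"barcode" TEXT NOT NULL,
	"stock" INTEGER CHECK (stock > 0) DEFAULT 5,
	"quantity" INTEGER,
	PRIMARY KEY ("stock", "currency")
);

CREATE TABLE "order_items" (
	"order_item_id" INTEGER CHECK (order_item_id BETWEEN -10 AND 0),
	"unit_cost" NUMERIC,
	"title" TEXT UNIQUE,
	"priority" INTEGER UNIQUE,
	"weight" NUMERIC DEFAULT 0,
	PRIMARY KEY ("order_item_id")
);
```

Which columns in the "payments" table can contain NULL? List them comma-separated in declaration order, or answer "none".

payment_id, quantity

- payment_id: DEFAULT only fills an omitted column; an explicit NULL is still allowed → nullable.
- currency: part of the PRIMARY KEY, which implies NOT NULL → not nullable.
- email: part of the PRIMARY KEY, which implies NOT NULL → not nullable.
- carrier: part of the PRIMARY KEY, which implies NOT NULL → not nullable.
- quantity: UNIQUE does not imply NOT NULL → nullable.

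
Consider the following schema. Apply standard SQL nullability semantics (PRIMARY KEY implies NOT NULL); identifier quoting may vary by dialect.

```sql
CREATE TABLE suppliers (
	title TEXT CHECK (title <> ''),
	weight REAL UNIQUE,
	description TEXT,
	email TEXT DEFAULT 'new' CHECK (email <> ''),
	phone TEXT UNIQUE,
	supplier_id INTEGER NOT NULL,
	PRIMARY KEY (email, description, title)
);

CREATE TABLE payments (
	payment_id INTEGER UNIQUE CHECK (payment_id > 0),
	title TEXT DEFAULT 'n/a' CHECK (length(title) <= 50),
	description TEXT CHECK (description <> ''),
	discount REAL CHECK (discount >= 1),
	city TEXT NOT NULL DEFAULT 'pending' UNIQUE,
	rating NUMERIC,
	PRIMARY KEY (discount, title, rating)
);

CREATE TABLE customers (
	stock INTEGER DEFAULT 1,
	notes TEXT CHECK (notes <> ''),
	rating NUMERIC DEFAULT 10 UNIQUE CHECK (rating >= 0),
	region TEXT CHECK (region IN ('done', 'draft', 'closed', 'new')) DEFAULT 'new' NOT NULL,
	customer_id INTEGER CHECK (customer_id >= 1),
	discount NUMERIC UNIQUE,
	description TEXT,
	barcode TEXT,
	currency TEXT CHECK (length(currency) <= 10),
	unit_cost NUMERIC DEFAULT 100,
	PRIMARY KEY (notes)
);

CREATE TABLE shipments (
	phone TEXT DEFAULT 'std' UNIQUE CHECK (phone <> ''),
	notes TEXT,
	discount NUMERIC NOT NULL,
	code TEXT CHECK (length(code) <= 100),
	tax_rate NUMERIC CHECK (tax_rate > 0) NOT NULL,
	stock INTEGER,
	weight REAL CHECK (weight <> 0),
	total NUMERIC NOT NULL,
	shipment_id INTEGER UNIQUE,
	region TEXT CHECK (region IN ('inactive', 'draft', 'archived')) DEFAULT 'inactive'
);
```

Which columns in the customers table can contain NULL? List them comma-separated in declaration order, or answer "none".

- stock: DEFAULT only fills an omitted column; an explicit NULL is still allowed → nullable.
- notes: part of the PRIMARY KEY, which implies NOT NULL → not nullable.
- rating: CHECK does not forbid NULL (a CHECK constraint passes when its expression is NULL) → nullable.
- region: declared NOT NULL → not nullable.
- customer_id: CHECK does not forbid NULL (a CHECK constraint passes when its expression is NULL) → nullable.
- discount: UNIQUE does not imply NOT NULL → nullable.
- description: no NOT NULL constraint applies → nullable.
- barcode: no NOT NULL constraint applies → nullable.
- currency: CHECK does not forbid NULL (a CHECK constraint passes when its expression is NULL) → nullable.
- unit_cost: DEFAULT only fills an omitted column; an explicit NULL is still allowed → nullable.

stock, rating, customer_id, discount, description, barcode, currency, unit_cost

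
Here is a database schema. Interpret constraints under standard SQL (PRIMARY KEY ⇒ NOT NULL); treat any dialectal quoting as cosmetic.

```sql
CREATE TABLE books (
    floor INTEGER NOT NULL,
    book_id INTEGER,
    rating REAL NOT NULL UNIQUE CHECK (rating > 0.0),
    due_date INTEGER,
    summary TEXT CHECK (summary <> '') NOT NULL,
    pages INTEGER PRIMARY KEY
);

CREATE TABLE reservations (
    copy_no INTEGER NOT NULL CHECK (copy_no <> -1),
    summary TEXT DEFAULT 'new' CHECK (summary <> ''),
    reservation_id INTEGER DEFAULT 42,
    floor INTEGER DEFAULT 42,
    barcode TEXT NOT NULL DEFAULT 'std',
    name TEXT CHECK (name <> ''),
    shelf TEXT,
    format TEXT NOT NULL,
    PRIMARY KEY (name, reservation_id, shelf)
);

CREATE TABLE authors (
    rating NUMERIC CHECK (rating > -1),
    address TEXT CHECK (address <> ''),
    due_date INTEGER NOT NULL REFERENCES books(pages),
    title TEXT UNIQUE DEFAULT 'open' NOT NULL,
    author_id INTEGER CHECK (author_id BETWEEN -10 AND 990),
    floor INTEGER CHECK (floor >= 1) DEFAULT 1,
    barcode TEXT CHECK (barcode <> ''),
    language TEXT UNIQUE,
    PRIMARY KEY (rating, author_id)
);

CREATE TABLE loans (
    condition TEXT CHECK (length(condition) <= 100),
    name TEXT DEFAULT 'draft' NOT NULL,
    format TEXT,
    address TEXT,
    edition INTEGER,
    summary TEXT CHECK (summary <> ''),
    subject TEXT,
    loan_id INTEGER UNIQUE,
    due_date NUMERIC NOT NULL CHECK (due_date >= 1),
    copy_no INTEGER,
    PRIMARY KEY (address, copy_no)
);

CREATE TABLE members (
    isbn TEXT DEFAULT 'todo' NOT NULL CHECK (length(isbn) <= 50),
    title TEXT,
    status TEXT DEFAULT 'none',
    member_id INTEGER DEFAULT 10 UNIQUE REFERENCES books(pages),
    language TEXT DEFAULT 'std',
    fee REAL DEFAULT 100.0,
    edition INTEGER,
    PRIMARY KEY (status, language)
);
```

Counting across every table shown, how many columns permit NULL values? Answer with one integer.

18

books: 2 nullable (book_id, due_date — PK (pages) and explicit NOT NULL columns excluded).
reservations: 2 nullable (summary, floor — PK (name, reservation_id, shelf) and explicit NOT NULL columns excluded).
authors: 4 nullable (address, floor, barcode, language — PK (rating, author_id) and explicit NOT NULL columns excluded).
loans: 6 nullable (condition, format, edition, summary, subject, loan_id — PK (address, copy_no) and explicit NOT NULL columns excluded).
members: 4 nullable (title, member_id, fee, edition — PK (status, language) and explicit NOT NULL columns excluded).
Total: 2 + 2 + 4 + 6 + 4 = 18.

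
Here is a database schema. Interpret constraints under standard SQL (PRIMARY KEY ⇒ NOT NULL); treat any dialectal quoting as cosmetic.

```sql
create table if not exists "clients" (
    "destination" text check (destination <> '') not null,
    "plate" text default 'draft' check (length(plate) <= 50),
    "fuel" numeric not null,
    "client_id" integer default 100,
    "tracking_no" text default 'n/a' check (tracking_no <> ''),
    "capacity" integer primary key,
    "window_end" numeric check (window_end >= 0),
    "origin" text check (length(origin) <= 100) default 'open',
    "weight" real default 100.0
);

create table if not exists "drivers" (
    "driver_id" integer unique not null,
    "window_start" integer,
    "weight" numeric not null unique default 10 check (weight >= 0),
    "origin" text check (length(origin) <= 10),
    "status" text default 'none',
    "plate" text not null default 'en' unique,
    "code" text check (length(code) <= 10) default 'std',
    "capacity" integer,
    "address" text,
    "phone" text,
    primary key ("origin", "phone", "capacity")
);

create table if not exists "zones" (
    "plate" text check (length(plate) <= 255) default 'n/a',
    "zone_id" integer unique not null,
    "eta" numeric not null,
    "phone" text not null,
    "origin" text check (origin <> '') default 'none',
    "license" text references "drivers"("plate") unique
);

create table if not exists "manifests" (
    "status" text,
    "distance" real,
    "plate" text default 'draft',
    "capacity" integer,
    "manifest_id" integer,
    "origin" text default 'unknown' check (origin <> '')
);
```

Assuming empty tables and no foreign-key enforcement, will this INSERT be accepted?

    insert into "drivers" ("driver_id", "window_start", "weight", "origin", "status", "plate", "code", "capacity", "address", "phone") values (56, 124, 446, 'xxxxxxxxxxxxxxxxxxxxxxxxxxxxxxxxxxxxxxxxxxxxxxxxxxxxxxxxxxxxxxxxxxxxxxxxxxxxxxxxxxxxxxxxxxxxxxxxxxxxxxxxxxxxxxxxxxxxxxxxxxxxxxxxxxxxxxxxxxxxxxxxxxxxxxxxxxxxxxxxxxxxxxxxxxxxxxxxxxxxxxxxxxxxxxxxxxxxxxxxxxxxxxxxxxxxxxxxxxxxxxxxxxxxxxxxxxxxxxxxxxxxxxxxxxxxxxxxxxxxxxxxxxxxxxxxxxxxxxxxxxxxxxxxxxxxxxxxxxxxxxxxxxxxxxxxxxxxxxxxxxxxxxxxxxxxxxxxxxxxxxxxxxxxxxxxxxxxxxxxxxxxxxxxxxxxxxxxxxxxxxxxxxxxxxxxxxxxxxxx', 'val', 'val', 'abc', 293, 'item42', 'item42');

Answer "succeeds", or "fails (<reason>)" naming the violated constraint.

The value 'xxxxxxxxxxxxxxxxxxxxxxxxxxxxxxxxxxxxxxxxxxxxxxxxxxxxxxxxxxxxxxxxxxxxxxxxxxxxxxxxxxxxxxxxxxxxxxxxxxxxxxxxxxxxxxxxxxxxxxxxxxxxxxxxxxxxxxxxxxxxxxxxxxxxxxxxxxxxxxxxxxxxxxxxxxxxxxxxxxxxxxxxxxxxxxxxxxxxxxxxxxxxxxxxxxxxxxxxxxxxxxxxxxxxxxxxxxxxxxxxxxxxxxxxxxxxxxxxxxxxxxxxxxxxxxxxxxxxxxxxxxxxxxxxxxxxxxxxxxxxxxxxxxxxxxxxxxxxxxxxxxxxxxxxxxxxxxxxxxxxxxxxxxxxxxxxxxxxxxxxxxxxxxxxxxxxxxxxxxxxxxxxxxxxxxxxxxxxxxxx' for origin violates CHECK (length(origin) <= 10).

fails (CHECK on origin)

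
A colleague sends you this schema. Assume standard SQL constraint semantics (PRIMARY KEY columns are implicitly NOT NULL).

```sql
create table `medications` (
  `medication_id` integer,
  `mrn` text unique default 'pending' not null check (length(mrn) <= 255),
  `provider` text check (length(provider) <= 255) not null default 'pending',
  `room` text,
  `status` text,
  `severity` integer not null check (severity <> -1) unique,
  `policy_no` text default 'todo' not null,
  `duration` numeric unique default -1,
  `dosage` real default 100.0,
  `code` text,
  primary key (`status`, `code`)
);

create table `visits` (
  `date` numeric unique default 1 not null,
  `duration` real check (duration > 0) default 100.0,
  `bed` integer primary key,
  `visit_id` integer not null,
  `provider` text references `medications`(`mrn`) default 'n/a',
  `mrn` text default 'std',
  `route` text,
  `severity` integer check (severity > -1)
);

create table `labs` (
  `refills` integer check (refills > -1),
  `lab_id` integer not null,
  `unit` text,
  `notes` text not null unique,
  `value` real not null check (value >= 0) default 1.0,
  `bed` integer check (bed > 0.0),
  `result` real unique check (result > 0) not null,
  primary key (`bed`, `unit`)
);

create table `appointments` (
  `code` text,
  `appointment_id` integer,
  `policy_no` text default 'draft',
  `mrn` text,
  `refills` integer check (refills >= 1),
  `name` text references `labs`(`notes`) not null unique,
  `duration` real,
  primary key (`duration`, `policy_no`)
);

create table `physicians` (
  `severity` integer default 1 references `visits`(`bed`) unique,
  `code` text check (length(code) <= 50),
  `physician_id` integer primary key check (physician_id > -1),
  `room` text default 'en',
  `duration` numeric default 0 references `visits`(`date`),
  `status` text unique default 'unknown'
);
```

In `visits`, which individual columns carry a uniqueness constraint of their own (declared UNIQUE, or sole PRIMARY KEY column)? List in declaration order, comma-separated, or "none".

date, bed

- date: declared UNIQUE → unique.
- duration: no UNIQUE or single-column PK constraint.
- bed: single-column PRIMARY KEY → unique.
- visit_id: no UNIQUE or single-column PK constraint.
- provider: no UNIQUE or single-column PK constraint.
- mrn: no UNIQUE or single-column PK constraint.
- route: no UNIQUE or single-column PK constraint.
- severity: no UNIQUE or single-column PK constraint.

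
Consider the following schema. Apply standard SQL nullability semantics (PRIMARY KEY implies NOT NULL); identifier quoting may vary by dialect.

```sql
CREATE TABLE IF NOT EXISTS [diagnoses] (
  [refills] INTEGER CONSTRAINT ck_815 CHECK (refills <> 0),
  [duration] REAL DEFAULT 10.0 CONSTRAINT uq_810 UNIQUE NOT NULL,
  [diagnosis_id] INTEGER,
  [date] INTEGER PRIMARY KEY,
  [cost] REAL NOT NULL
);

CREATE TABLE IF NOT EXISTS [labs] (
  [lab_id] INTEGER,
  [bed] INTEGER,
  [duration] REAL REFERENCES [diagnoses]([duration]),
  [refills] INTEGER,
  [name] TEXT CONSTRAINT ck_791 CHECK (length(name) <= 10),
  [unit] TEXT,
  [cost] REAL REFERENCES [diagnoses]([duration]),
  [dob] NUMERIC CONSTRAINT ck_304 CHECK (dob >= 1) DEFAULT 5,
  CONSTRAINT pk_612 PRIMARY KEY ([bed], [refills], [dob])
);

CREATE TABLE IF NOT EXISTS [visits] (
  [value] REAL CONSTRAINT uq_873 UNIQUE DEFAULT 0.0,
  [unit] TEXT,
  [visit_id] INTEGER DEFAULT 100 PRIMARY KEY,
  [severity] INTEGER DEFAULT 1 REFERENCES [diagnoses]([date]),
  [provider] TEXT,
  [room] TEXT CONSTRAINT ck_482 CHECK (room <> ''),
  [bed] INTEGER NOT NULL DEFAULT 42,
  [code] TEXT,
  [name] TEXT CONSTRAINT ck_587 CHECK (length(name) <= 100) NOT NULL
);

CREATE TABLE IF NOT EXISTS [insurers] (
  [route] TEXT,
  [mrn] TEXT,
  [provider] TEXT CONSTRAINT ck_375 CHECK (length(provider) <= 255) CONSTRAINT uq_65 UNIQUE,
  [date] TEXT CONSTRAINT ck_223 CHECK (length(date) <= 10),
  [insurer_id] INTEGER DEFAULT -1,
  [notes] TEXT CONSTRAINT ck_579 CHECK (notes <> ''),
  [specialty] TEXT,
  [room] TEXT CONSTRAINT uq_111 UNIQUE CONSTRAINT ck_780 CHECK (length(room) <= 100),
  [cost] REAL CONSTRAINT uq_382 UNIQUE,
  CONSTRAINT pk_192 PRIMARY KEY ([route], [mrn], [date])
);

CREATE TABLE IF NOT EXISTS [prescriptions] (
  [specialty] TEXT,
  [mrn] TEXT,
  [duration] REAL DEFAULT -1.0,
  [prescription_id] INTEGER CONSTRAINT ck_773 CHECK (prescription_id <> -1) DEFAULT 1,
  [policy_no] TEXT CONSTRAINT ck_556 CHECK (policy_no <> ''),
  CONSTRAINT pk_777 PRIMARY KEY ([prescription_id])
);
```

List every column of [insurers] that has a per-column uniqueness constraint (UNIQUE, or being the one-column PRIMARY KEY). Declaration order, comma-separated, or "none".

provider, room, cost

- route: part of a composite PRIMARY KEY — only the tuple is unique, not this column on its own.
- mrn: part of a composite PRIMARY KEY — only the tuple is unique, not this column on its own.
- provider: declared UNIQUE → unique.
- date: part of a composite PRIMARY KEY — only the tuple is unique, not this column on its own.
- insurer_id: no UNIQUE or single-column PK constraint.
- notes: no UNIQUE or single-column PK constraint.
- specialty: no UNIQUE or single-column PK constraint.
- room: declared UNIQUE → unique.
- cost: declared UNIQUE → unique.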